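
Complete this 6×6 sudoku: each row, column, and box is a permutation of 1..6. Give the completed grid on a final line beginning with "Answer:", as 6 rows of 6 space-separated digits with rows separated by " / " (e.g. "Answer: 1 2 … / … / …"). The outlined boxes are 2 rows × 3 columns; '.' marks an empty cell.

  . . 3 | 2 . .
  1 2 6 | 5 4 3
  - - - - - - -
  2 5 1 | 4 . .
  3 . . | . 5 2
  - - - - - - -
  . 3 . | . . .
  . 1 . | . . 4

Step 1. [r5c6∈{1,5,6}] r5c6 is the only open cell in col 6 admitting 5 ⇒ r5c6=5.
Step 2. [r3c6∈{6}] nothing but 6 survives at r3c6 ⇒ r3c6=6.
Step 3. [r1c5∈{1,6}] row 1 places 6 nowhere but r1c5 ⇒ r1c5=6.
Step 4. [r5c5∈{1,2}] in col 5, 1 fits only at r5c5. So r5c5=1.
Step 5. [r6c4∈{3,6}] col 4 places 3 nowhere but r6c4, so r6c4=3.
Step 6. [r1c2∈{4}] r1c2 has the single candidate 4 ⇒ r1c2=4.
Step 7. [r6c1∈{5,6}] row 6 places 6 nowhere but r6c1, so r6c1=6.
Step 8. [r5c3∈{2,4}] in row 5, 2 fits only at r5c3. So r5c3=2.
Step 9. [r6c3∈{5}] only 5 remains possible at r6c3, so r6c3=5.
Step 10. [r4c2∈{6}] r4c2's peers cover all but 6, so r4c2=6.
Step 11. [r1c6∈{1}] only 1 remains possible at r1c6, so r1c6=1.
Step 12. [r6c5∈{2}] nothing but 2 survives at r6c5 ⇒ r6c5=2.
Step 13. [r5c4∈{6}] only 6 remains possible at r5c4. So r5c4=6.
Step 14. [r3c5∈{3}] r3c5's peers cover all but 3, so r3c5=3.
Step 15. [r4c3∈{4}] r4c3's peers cover all but 4 ⇒ r4c3=4.
Step 16. [r5c1∈{4}] only 4 remains possible at r5c1 ⇒ r5c1=4.
Step 17. [r4c4∈{1}] r4c4 is down to just 1. So r4c4=1.
Step 18. [r1c1∈{5}] r1c1's peers cover all but 5 ⇒ r1c1=5.

Answer: 5 4 3 2 6 1 / 1 2 6 5 4 3 / 2 5 1 4 3 6 / 3 6 4 1 5 2 / 4 3 2 6 1 5 / 6 1 5 3 2 4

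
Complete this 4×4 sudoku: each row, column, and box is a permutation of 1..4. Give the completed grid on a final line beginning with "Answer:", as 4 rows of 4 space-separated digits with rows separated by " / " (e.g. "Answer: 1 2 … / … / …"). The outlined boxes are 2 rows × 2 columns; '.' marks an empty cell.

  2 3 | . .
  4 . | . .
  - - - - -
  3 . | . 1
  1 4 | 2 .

Step 1. [r2c3∈{1,3}] in col 3, 3 fits only at r2c3 ⇒ r2c3=3.
Step 2. [r3c3∈{4}] r3c3's peers cover all but 4. So r3c3=4.
Step 3. [r1c3∈{1}] r1c3's peers cover all but 1, so r1c3=1.
Step 4. [r1c4∈{4}] nothing but 4 survives at r1c4 ⇒ r1c4=4.
Step 5. [r3c2∈{2}] r3c2 is down to just 2, so r3c2=2.
Step 6. [r2c2∈{1}] nothing but 1 survives at r2c2. So r2c2=1.
Step 7. [r2c4∈{2}] r2c4 has the single candidate 2. So r2c4=2.
Step 8. [r4c4∈{3}] nothing but 3 survives at r4c4 ⇒ r4c4=3.

Answer: 2 3 1 4 / 4 1 3 2 / 3 2 4 1 / 1 4 2 3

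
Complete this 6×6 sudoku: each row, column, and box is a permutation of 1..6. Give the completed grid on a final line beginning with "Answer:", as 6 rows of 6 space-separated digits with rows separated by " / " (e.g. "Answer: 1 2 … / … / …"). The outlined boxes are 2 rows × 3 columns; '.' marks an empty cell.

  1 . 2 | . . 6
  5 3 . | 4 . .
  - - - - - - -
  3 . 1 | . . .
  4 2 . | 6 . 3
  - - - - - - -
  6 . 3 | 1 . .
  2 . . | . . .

Step 1. [r6c3∈{4,5}] r6c3 is the only open cell in col 3 admitting 4. So r6c3=4.
Step 2. [r6c6∈{5}] r6c6 is down to just 5. So r6c6=5.
Step 3. [r3c4∈{2,5}] in col 4, 2 fits only at r3c4 ⇒ r3c4=2.
Step 4. [r2c6∈{1,2}] in col 6, 1 fits only at r2c6. So r2c6=1.
Step 5. [r4c3∈{5}] r4c3 is down to just 5. So r4c3=5.
Step 6. [r3c5∈{4,5}] 5 has one home in row 3: r3c5 ⇒ r3c5=5.
Step 7. [r5c6∈{2,4}] in col 6, 2 fits only at r5c6. So r5c6=2.
Step 8. [r1c5∈{3}] nothing but 3 survives at r1c5 ⇒ r1c5=3.
Step 9. [r3c2∈{6}] r3c2 has the single candidate 6 ⇒ r3c2=6.
Step 10. [r2c5∈{2}] r2c5 has the single candidate 2. So r2c5=2.
Step 11. [r1c4∈{5}] r1c4 is down to just 5, so r1c4=5.
Step 12. [r5c2∈{5}] only 5 remains possible at r5c2 ⇒ r5c2=5.
Step 13. [r4c5∈{1}] nothing but 1 survives at r4c5. So r4c5=1.
Step 14. [r6c4∈{3}] r6c4's peers cover all but 3 ⇒ r6c4=3.
Step 15. [r5c5∈{4}] r5c5's peers cover all but 4 ⇒ r5c5=4.
Step 16. [r1c2∈{4}] r1c2's peers cover all but 4, so r1c2=4.
Step 17. [r6c2∈{1}] only 1 remains possible at r6c2 ⇒ r6c2=1.
Step 18. [r3c6∈{4}] only 4 remains possible at r3c6 ⇒ r3c6=4.
Step 19. [r6c5∈{6}] r6c5 is down to just 6, so r6c5=6.
Step 20. [r2c3∈{6}] r2c3 has the single candidate 6 ⇒ r2c3=6.

Answer: 1 4 2 5 3 6 / 5 3 6 4 2 1 / 3 6 1 2 5 4 / 4 2 5 6 1 3 / 6 5 3 1 4 2 / 2 1 4 3 6 5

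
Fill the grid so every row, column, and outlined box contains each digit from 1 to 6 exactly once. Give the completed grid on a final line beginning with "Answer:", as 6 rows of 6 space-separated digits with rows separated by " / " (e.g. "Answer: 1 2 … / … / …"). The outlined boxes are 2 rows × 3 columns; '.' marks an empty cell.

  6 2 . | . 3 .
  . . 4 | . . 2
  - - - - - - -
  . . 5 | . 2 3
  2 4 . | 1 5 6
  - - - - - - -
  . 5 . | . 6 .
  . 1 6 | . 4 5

Step 1. [r6c1∈{3}] r6c1 has the single candidate 3, so r6c1=3.
Step 2. [r1c6∈{1,4}] 4 has one home in col 6: r1c6 ⇒ r1c6=4.
Step 3. [r2c1∈{1,5}] 5 has one home in col 1: r2c1. So r2c1=5.
Step 4. [r5c4∈{2,3}] across row 5, 3 lands solely at r5c4 ⇒ r5c4=3.
Step 5. [r3c4∈{4}] r3c4 is down to just 4. So r3c4=4.
Step 6. [r5c6∈{1}] r5c6's peers cover all but 1, so r5c6=1.
Step 7. [r2c2∈{3}] r2c2's peers cover all but 3, so r2c2=3.
Step 8. [r5c3∈{2}] r5c3 has the single candidate 2 ⇒ r5c3=2.
Step 9. [r3c1∈{1}] nothing but 1 survives at r3c1. So r3c1=1.
Step 10. [r5c1∈{4}] r5c1's peers cover all but 4, so r5c1=4.
Step 11. [r1c3∈{1}] r1c3 is down to just 1. So r1c3=1.
Step 12. [r6c4∈{2}] r6c4's peers cover all but 2 ⇒ r6c4=2.
Step 13. [r3c2∈{6}] r3c2 is down to just 6. So r3c2=6.
Step 14. [r4c3∈{3}] only 3 remains possible at r4c3. So r4c3=3.
Step 15. [r2c4∈{6}] r2c4's peers cover all but 6. So r2c4=6.
Step 16. [r1c4∈{5}] r1c4 has the single candidate 5, so r1c4=5.
Step 17. [r2c5∈{1}] r2c5 is down to just 1. So r2c5=1.

Answer: 6 2 1 5 3 4 / 5 3 4 6 1 2 / 1 6 5 4 2 3 / 2 4 3 1 5 6 / 4 5 2 3 6 1 / 3 1 6 2 4 5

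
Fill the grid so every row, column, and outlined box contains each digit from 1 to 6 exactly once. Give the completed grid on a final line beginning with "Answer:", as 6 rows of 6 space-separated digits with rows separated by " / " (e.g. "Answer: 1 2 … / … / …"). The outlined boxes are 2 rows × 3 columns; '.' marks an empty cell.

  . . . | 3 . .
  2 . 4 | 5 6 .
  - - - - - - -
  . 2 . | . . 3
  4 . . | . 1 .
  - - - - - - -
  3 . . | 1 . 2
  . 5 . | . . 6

Step 1. [r5c3∈{6}] nothing but 6 survives at r5c3 ⇒ r5c3=6.
Step 2. [r6c4∈{4}] nothing but 4 survives at r6c4 ⇒ r6c4=4.
Step 3. [r6c1∈{1}] r6c1 is down to just 1, so r6c1=1.
Step 4. [r4c3∈{3,5}] 3 has one home in col 3: r4c3. So r4c3=3.
Step 5. [r4c2∈{6}] only 6 remains possible at r4c2. So r4c2=6.
Step 6. [r1c2∈{1}] nothing but 1 survives at r1c2, so r1c2=1.
Step 7. [r3c1∈{5}] r3c1's peers cover all but 5. So r3c1=5.
Step 8. [r3c5∈{4}] nothing but 4 survives at r3c5 ⇒ r3c5=4.
Step 9. [r3c3∈{1}] r3c3 is down to just 1, so r3c3=1.
Step 10. [r1c1∈{6}] nothing but 6 survives at r1c1, so r1c1=6.
Step 11. [r6c3∈{2}] only 2 remains possible at r6c3. So r6c3=2.
Step 12. [r4c6∈{5}] r4c6's peers cover all but 5, so r4c6=5.
Step 13. [r6c5∈{3}] r6c5 is down to just 3, so r6c5=3.
Step 14. [r1c5∈{2}] r1c5's peers cover all but 2. So r1c5=2.
Step 15. [r5c5∈{5}] only 5 remains possible at r5c5 ⇒ r5c5=5.
Step 16. [r4c4∈{2}] nothing but 2 survives at r4c4, so r4c4=2.
Step 17. [r2c2∈{3}] r2c2's peers cover all but 3 ⇒ r2c2=3.
Step 18. [r5c2∈{4}] r5c2 is down to just 4 ⇒ r5c2=4.
Step 19. [r1c3∈{5}] r1c3's peers cover all but 5. So r1c3=5.
Step 20. [r3c4∈{6}] r3c4's peers cover all but 6. So r3c4=6.
Step 21. [r1c6∈{4}] r1c6 has the single candidate 4, so r1c6=4.
Step 22. [r2c6∈{1}] r2c6's peers cover all but 1 ⇒ r2c6=1.

Answer: 6 1 5 3 2 4 / 2 3 4 5 6 1 / 5 2 1 6 4 3 / 4 6 3 2 1 5 / 3 4 6 1 5 2 / 1 5 2 4 3 6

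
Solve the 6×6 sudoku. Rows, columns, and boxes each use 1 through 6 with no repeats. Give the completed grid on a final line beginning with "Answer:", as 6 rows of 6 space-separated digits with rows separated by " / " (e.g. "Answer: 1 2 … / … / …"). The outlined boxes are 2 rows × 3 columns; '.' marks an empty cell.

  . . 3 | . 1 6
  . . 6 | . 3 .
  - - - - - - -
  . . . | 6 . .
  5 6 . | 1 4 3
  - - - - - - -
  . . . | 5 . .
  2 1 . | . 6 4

Step 1. [r1c1∈{4}] only 4 remains possible at r1c1 ⇒ r1c1=4.
Step 2. [r2c6∈{2,5}] box 2 places 5 nowhere but r2c6, so r2c6=5.
Step 3. [r3c6∈{2}] r3c6 is down to just 2 ⇒ r3c6=2.
Step 4. [r2c2∈{2}] r2c2's peers cover all but 2. So r2c2=2.
Step 5. [r3c3∈{1,4}] across col 3, 1 lands solely at r3c3, so r3c3=1.
Step 6. [r3c2∈{3,4}] r3c2 is the only open cell in row 3 admitting 4. So r3c2=4.
Step 7. [r3c1∈{3}] r3c1's peers cover all but 3, so r3c1=3.
Step 8. [r2c1∈{1}] r2c1's peers cover all but 1. So r2c1=1.
Step 9. [r5c6∈{1}] r5c6 has the single candidate 1, so r5c6=1.
Step 10. [r6c3∈{5}] only 5 remains possible at r6c3, so r6c3=5.
Step 11. [r1c4∈{2}] r1c4's peers cover all but 2, so r1c4=2.
Step 12. [r5c1∈{6}] nothing but 6 survives at r5c1, so r5c1=6.
Step 13. [r6c4∈{3}] nothing but 3 survives at r6c4, so r6c4=3.
Step 14. [r3c5∈{5}] r3c5 is down to just 5. So r3c5=5.
Step 15. [r4c3∈{2}] only 2 remains possible at r4c3. So r4c3=2.
Step 16. [r5c2∈{3}] only 3 remains possible at r5c2, so r5c2=3.
Step 17. [r5c3∈{4}] r5c3's peers cover all but 4. So r5c3=4.
Step 18. [r2c4∈{4}] r2c4's peers cover all but 4. So r2c4=4.
Step 19. [r5c5∈{2}] r5c5 has the single candidate 2 ⇒ r5c5=2.
Step 20. [r1c2∈{5}] r1c2 has the single candidate 5, so r1c2=5.

Answer: 4 5 3 2 1 6 / 1 2 6 4 3 5 / 3 4 1 6 5 2 / 5 6 2 1 4 3 / 6 3 4 5 2 1 / 2 1 5 3 6 4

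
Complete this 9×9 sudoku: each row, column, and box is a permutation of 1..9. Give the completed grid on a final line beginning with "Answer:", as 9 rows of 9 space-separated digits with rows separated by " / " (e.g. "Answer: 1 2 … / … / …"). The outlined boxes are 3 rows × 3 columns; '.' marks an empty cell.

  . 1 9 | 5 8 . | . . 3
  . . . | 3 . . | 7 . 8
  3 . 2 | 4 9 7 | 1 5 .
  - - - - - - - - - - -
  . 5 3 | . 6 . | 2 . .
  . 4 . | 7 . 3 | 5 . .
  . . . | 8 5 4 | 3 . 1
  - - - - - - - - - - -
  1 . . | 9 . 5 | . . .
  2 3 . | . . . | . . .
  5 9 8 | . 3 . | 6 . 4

Step 1. [r9c8∈{1,2,7}] in row 9, 7 fits only at r9c8, so r9c8=7.
Step 2. [r2c2∈{6}] r2c2's peers cover all but 6, so r2c2=6.
Step 3. [r2c8∈{2,4,9}] in row 2, 9 fits only at r2c8. So r2c8=9.
Step 4. [r6c8∈{6}] r6c8 is down to just 6 ⇒ r6c8=6.
Step 5. [r6c3∈{7}] r6c3 has the single candidate 7 ⇒ r6c3=7.
Step 6. [r4c4∈{1}] only 1 remains possible at r4c4 ⇒ r4c4=1.
Step 7. [r5c8∈{8}] nothing but 8 survives at r5c8. So r5c8=8.
Step 8. [r9c6∈{1,2}] 1 has one home in row 9: r9c6 ⇒ r9c6=1.
Step 9. [r7c3∈{4,6}] 6 has one home in row 7: r7c3 ⇒ r7c3=6.
Step 10. [r7c5∈{2,4,7}] in row 7, 4 fits only at r7c5. So r7c5=4.
Step 11. [r5c9∈{9}] only 9 remains possible at r5c9 ⇒ r5c9=9.
Step 12. [r1c8∈{2,4}] r1c8 is the only open cell in box 3 admitting 2 ⇒ r1c8=2.
Step 13. [r8c6∈{6,8}] col 6 places 8 nowhere but r8c6 ⇒ r8c6=8.
Step 14. [r2c1∈{4}] nothing but 4 survives at r2c1, so r2c1=4.
Step 15. [r4c6∈{9}] r4c6 is down to just 9. So r4c6=9.
Step 16. [r2c5∈{1,2}] in row 2, 1 fits only at r2c5. So r2c5=1.
Step 17. [r6c2∈{2}] r6c2 has the single candidate 2, so r6c2=2.
Step 18. [r4c1∈{8}] r4c1 has the single candidate 8. So r4c1=8.
Step 19. [r8c5∈{7}] only 7 remains possible at r8c5 ⇒ r8c5=7.
Step 20. [r1c1∈{7}] r1c1 is down to just 7, so r1c1=7.
Step 21. [r7c9∈{2}] r7c9's peers cover all but 2 ⇒ r7c9=2.
Step 22. [r7c2∈{7}] r7c2 is down to just 7, so r7c2=7.
Step 23. [r3c2∈{8}] only 8 remains possible at r3c2, so r3c2=8.
Step 24. [r8c8∈{1}] r8c8's peers cover all but 1, so r8c8=1.
Step 25. [r4c8∈{4}] nothing but 4 survives at r4c8, so r4c8=4.
Step 26. [r8c4∈{6}] r8c4 has the single candidate 6 ⇒ r8c4=6.
Step 27. [r2c6∈{2}] r2c6 has the single candidate 2. So r2c6=2.
Step 28. [r6c1∈{9}] r6c1's peers cover all but 9, so r6c1=9.
Step 29. [r5c1∈{6}] r5c1's peers cover all but 6 ⇒ r5c1=6.
Step 30. [r1c6∈{6}] r1c6's peers cover all but 6, so r1c6=6.
Step 31. [r8c7∈{9}] nothing but 9 survives at r8c7 ⇒ r8c7=9.
Step 32. [r3c9∈{6}] only 6 remains possible at r3c9. So r3c9=6.
Step 33. [r7c7∈{8}] only 8 remains possible at r7c7 ⇒ r7c7=8.
Step 34. [r7c8∈{3}] r7c8 is down to just 3, so r7c8=3.
Step 35. [r4c9∈{7}] r4c9 is down to just 7, so r4c9=7.
Step 36. [r8c9∈{5}] r8c9 has the single candidate 5 ⇒ r8c9=5.
Step 37. [r8c3∈{4}] only 4 remains possible at r8c3. So r8c3=4.
Step 38. [r1c7∈{4}] r1c7's peers cover all but 4. So r1c7=4.
Step 39. [r5c5∈{2}] r5c5's peers cover all but 2. So r5c5=2.
Step 40. [r9c4∈{2}] r9c4's peers cover all but 2, so r9c4=2.
Step 41. [r5c3∈{1}] only 1 remains possible at r5c3, so r5c3=1.
Step 42. [r2c3∈{5}] r2c3 is down to just 5. So r2c3=5.

Answer: 7 1 9 5 8 6 4 2 3 / 4 6 5 3 1 2 7 9 8 / 3 8 2 4 9 7 1 5 6 / 8 5 3 1 6 9 2 4 7 / 6 4 1 7 2 3 5 8 9 / 9 2 7 8 5 4 3 6 1 / 1 7 6 9 4 5 8 3 2 / 2 3 4 6 7 8 9 1 5 / 5 9 8 2 3 1 6 7 4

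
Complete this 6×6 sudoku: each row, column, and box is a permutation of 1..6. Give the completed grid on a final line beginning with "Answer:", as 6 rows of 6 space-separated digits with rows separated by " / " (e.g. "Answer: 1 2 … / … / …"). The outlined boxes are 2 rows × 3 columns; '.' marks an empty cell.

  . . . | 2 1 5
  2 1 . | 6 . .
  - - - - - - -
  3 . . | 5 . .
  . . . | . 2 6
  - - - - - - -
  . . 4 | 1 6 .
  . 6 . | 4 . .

Step 1. [r5c1∈{5}] only 5 remains possible at r5c1. So r5c1=5.
Step 2. [r3c3∈{1,2,6}] in row 3, 6 fits only at r3c3. So r3c3=6.
Step 3. [r6c3∈{1,2,3}] col 3 places 2 nowhere but r6c3 ⇒ r6c3=2.
Step 4. [r3c5∈{4}] r3c5 is down to just 4, so r3c5=4.
Step 5. [r2c5∈{3}] only 3 remains possible at r2c5. So r2c5=3.
Step 6. [r4c3∈{1,5}] col 3 places 1 nowhere but r4c3 ⇒ r4c3=1.
Step 7. [r4c1∈{4}] r4c1 has the single candidate 4, so r4c1=4.
Step 8. [r5c2∈{3}] nothing but 3 survives at r5c2 ⇒ r5c2=3.
Step 9. [r1c2∈{4}] only 4 remains possible at r1c2, so r1c2=4.
Step 10. [r2c6∈{4}] r2c6's peers cover all but 4, so r2c6=4.
Step 11. [r6c1∈{1}] r6c1 is down to just 1, so r6c1=1.
Step 12. [r3c2∈{2}] r3c2's peers cover all but 2, so r3c2=2.
Step 13. [r5c6∈{2}] nothing but 2 survives at r5c6 ⇒ r5c6=2.
Step 14. [r2c3∈{5}] r2c3 has the single candidate 5. So r2c3=5.
Step 15. [r4c2∈{5}] r4c2's peers cover all but 5. So r4c2=5.
Step 16. [r6c5∈{5}] r6c5 has the single candidate 5. So r6c5=5.
Step 17. [r6c6∈{3}] r6c6 has the single candidate 3, so r6c6=3.
Step 18. [r4c4∈{3}] r4c4 has the single candidate 3, so r4c4=3.
Step 19. [r3c6∈{1}] r3c6 has the single candidate 1. So r3c6=1.
Step 20. [r1c3∈{3}] only 3 remains possible at r1c3 ⇒ r1c3=3.
Step 21. [r1c1∈{6}] only 6 remains possible at r1c1. So r1c1=6.

Answer: 6 4 3 2 1 5 / 2 1 5 6 3 4 / 3 2 6 5 4 1 / 4 5 1 3 2 6 / 5 3 4 1 6 2 / 1 6 2 4 5 3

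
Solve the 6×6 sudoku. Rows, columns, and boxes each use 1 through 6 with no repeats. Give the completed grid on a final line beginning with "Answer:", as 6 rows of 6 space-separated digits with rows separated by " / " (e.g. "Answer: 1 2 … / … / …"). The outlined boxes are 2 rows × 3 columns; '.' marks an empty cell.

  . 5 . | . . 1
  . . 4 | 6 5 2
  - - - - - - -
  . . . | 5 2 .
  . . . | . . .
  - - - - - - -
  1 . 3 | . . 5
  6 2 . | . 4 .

Step 1. [r4c5∈{1,3,6}] 1 has one home in col 5: r4c5 ⇒ r4c5=1.
Step 2. [r4c1∈{2,3,4,5}] 5 has one home in col 1: r4c1. So r4c1=5.
Step 3. [r3c1∈{3,4}] col 1 places 4 nowhere but r3c1, so r3c1=4.
Step 4. [r6c6∈{3}] only 3 remains possible at r6c6 ⇒ r6c6=3.
Step 5. [r3c2∈{1,3,6}] across row 3, 3 lands solely at r3c2 ⇒ r3c2=3.
Step 6. [r1c3∈{2,6}] 6 has one home in row 1: r1c3. So r1c3=6.
Step 7. [r1c5∈{3}] r1c5's peers cover all but 3. So r1c5=3.
Step 8. [r4c6∈{4,6}] in col 6, 4 fits only at r4c6, so r4c6=4.
Step 9. [r4c3∈{2}] r4c3's peers cover all but 2. So r4c3=2.
Step 10. [r5c5∈{6}] r5c5's peers cover all but 6, so r5c5=6.
Step 11. [r4c2∈{6}] r4c2 has the single candidate 6, so r4c2=6.
Step 12. [r2c1∈{3}] r2c1 is down to just 3. So r2c1=3.
Step 13. [r6c3∈{5}] r6c3 has the single candidate 5 ⇒ r6c3=5.
Step 14. [r3c3∈{1}] nothing but 1 survives at r3c3 ⇒ r3c3=1.
Step 15. [r2c2∈{1}] r2c2 is down to just 1 ⇒ r2c2=1.
Step 16. [r6c4∈{1}] only 1 remains possible at r6c4. So r6c4=1.
Step 17. [r1c1∈{2}] r1c1 is down to just 2 ⇒ r1c1=2.
Step 18. [r4c4∈{3}] r4c4 has the single candidate 3, so r4c4=3.
Step 19. [r5c2∈{4}] r5c2 has the single candidate 4. So r5c2=4.
Step 20. [r5c4∈{2}] r5c4 has the single candidate 2, so r5c4=2.
Step 21. [r1c4∈{4}] only 4 remains possible at r1c4 ⇒ r1c4=4.
Step 22. [r3c6∈{6}] nothing but 6 survives at r3c6 ⇒ r3c6=6.

Answer: 2 5 6 4 3 1 / 3 1 4 6 5 2 / 4 3 1 5 2 6 / 5 6 2 3 1 4 / 1 4 3 2 6 5 / 6 2 5 1 4 3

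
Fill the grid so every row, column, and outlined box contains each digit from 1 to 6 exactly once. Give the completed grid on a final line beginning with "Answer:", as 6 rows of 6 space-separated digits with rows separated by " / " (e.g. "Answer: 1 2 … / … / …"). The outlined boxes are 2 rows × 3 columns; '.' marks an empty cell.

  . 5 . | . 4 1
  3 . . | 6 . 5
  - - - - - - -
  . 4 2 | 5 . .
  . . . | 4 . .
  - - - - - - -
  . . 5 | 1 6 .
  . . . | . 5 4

Step 1. [r1c3∈{6}] r1c3 has the single candidate 6 ⇒ r1c3=6.
Step 2. [r1c1∈{2}] r1c1's peers cover all but 2 ⇒ r1c1=2.
Step 3. [r6c4∈{2,3}] col 4 places 2 nowhere but r6c4 ⇒ r6c4=2.
Step 4. [r2c2∈{1}] only 1 remains possible at r2c2, so r2c2=1.
Step 5. [r5c6∈{3}] nothing but 3 survives at r5c6, so r5c6=3.
Step 6. [r3c5∈{1,3}] 3 has one home in row 3: r3c5, so r3c5=3.
Step 7. [r3c1∈{1,6}] r3c1 is the only open cell in row 3 admitting 1. So r3c1=1.
Step 8. [r6c1∈{6}] r6c1 has the single candidate 6. So r6c1=6.
Step 9. [r4c2∈{3,6}] col 2 places 6 nowhere but r4c2, so r4c2=6.
Step 10. [r6c3∈{1,3}] row 6 places 1 nowhere but r6c3 ⇒ r6c3=1.
Step 11. [r2c5∈{2}] nothing but 2 survives at r2c5. So r2c5=2.
Step 12. [r4c6∈{2}] nothing but 2 survives at r4c6 ⇒ r4c6=2.
Step 13. [r5c1∈{4}] only 4 remains possible at r5c1 ⇒ r5c1=4.
Step 14. [r4c1∈{5}] only 5 remains possible at r4c1, so r4c1=5.
Step 15. [r5c2∈{2}] only 2 remains possible at r5c2. So r5c2=2.
Step 16. [r1c4∈{3}] nothing but 3 survives at r1c4, so r1c4=3.
Step 17. [r3c6∈{6}] r3c6 is down to just 6. So r3c6=6.
Step 18. [r4c3∈{3}] nothing but 3 survives at r4c3. So r4c3=3.
Step 19. [r4c5∈{1}] r4c5 is down to just 1 ⇒ r4c5=1.
Step 20. [r2c3∈{4}] r2c3 has the single candidate 4. So r2c3=4.
Step 21. [r6c2∈{3}] nothing but 3 survives at r6c2 ⇒ r6c2=3.

Answer: 2 5 6 3 4 1 / 3 1 4 6 2 5 / 1 4 2 5 3 6 / 5 6 3 4 1 2 / 4 2 5 1 6 3 / 6 3 1 2 5 4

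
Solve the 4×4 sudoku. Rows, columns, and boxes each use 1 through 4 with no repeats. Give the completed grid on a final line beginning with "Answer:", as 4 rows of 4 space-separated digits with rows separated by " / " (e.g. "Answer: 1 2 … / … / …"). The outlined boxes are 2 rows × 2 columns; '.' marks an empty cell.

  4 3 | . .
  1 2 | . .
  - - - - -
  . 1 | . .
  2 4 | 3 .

Step 1. [r2c3∈{4}] r2c3 is down to just 4, so r2c3=4.
Step 2. [r3c3∈{2}] only 2 remains possible at r3c3 ⇒ r3c3=2.
Step 3. [r4c4∈{1}] only 1 remains possible at r4c4 ⇒ r4c4=1.
Step 4. [r1c3∈{1}] r1c3 has the single candidate 1, so r1c3=1.
Step 5. [r1c4∈{2}] r1c4 is down to just 2, so r1c4=2.
Step 6. [r2c4∈{3}] r2c4 is down to just 3. So r2c4=3.
Step 7. [r3c1∈{3}] only 3 remains possible at r3c1. So r3c1=3.
Step 8. [r3c4∈{4}] r3c4's peers cover all but 4 ⇒ r3c4=4.

Answer: 4 3 1 2 / 1 2 4 3 / 3 1 2 4 / 2 4 3 1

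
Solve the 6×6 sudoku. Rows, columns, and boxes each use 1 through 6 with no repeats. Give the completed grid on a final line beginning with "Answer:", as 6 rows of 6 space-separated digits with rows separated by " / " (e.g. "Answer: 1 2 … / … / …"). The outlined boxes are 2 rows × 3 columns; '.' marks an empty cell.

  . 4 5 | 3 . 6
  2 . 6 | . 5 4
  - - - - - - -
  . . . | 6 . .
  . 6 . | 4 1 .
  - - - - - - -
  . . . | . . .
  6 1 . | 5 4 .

Step 1. [r5c4∈{1,2}] 2 has one home in col 4: r5c4. So r5c4=2.
Step 2. [r3c2∈{2,3,5}] r3c2 is the only open cell in col 2 admitting 2, so r3c2=2.
Step 3. [r4c3∈{3}] only 3 remains possible at r4c3 ⇒ r4c3=3.
Step 4. [r5c1∈{3,4,5}] col 1 places 3 nowhere but r5c1 ⇒ r5c1=3.
Step 5. [r3c1∈{1,4,5}] in col 1, 4 fits only at r3c1. So r3c1=4.
Step 6. [r3c6∈{3,5}] across row 3, 5 lands solely at r3c6. So r3c6=5.
Step 7. [r1c5∈{2}] r1c5's peers cover all but 2 ⇒ r1c5=2.
Step 8. [r4c6∈{2}] r4c6 has the single candidate 2, so r4c6=2.
Step 9. [r5c3∈{4}] r5c3's peers cover all but 4, so r5c3=4.
Step 10. [r5c2∈{5}] r5c2 is down to just 5. So r5c2=5.
Step 11. [r6c6∈{3}] only 3 remains possible at r6c6 ⇒ r6c6=3.
Step 12. [r1c1∈{1}] nothing but 1 survives at r1c1 ⇒ r1c1=1.
Step 13. [r5c5∈{6}] r5c5 is down to just 6 ⇒ r5c5=6.
Step 14. [r3c5∈{3}] r3c5 is down to just 3. So r3c5=3.
Step 15. [r3c3∈{1}] r3c3's peers cover all but 1, so r3c3=1.
Step 16. [r2c2∈{3}] only 3 remains possible at r2c2. So r2c2=3.
Step 17. [r6c3∈{2}] r6c3's peers cover all but 2, so r6c3=2.
Step 18. [r4c1∈{5}] only 5 remains possible at r4c1, so r4c1=5.
Step 19. [r2c4∈{1}] only 1 remains possible at r2c4, so r2c4=1.
Step 20. [r5c6∈{1}] nothing but 1 survives at r5c6, so r5c6=1.

Answer: 1 4 5 3 2 6 / 2 3 6 1 5 4 / 4 2 1 6 3 5 / 5 6 3 4 1 2 / 3 5 4 2 6 1 / 6 1 2 5 4 3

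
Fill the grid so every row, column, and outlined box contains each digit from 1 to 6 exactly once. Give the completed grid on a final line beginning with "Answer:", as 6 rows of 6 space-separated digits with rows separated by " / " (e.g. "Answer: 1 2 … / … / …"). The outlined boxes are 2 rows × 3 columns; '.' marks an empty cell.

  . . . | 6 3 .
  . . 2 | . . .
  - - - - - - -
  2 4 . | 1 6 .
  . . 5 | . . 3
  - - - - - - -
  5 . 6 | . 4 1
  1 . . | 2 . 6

Step 1. [r2c4∈{4,5}] col 4 places 5 nowhere but r2c4. So r2c4=5.
Step 2. [r1c3∈{1,4}] r1c3 is the only open cell in col 3 admitting 1 ⇒ r1c3=1.
Step 3. [r6c2∈{3}] only 3 remains possible at r6c2, so r6c2=3.
Step 4. [r2c2∈{6}] r2c2 is down to just 6. So r2c2=6.
Step 5. [r2c6∈{4}] r2c6's peers cover all but 4 ⇒ r2c6=4.
Step 6. [r2c1∈{3}] r2c1's peers cover all but 3. So r2c1=3.
Step 7. [r3c6∈{5}] r3c6 has the single candidate 5, so r3c6=5.
Step 8. [r2c5∈{1}] nothing but 1 survives at r2c5 ⇒ r2c5=1.
Step 9. [r1c6∈{2}] r1c6 has the single candidate 2 ⇒ r1c6=2.
Step 10. [r4c1∈{6}] r4c1's peers cover all but 6 ⇒ r4c1=6.
Step 11. [r3c3∈{3}] r3c3 has the single candidate 3 ⇒ r3c3=3.
Step 12. [r1c1∈{4}] r1c1's peers cover all but 4. So r1c1=4.
Step 13. [r6c5∈{5}] only 5 remains possible at r6c5, so r6c5=5.
Step 14. [r5c4∈{3}] only 3 remains possible at r5c4. So r5c4=3.
Step 15. [r6c3∈{4}] r6c3 is down to just 4 ⇒ r6c3=4.
Step 16. [r5c2∈{2}] r5c2 is down to just 2, so r5c2=2.
Step 17. [r4c5∈{2}] r4c5's peers cover all but 2 ⇒ r4c5=2.
Step 18. [r1c2∈{5}] r1c2 is down to just 5. So r1c2=5.
Step 19. [r4c2∈{1}] r4c2 has the single candidate 1, so r4c2=1.
Step 20. [r4c4∈{4}] only 4 remains possible at r4c4. So r4c4=4.

Answer: 4 5 1 6 3 2 / 3 6 2 5 1 4 / 2 4 3 1 6 5 / 6 1 5 4 2 3 / 5 2 6 3 4 1 / 1 3 4 2 5 6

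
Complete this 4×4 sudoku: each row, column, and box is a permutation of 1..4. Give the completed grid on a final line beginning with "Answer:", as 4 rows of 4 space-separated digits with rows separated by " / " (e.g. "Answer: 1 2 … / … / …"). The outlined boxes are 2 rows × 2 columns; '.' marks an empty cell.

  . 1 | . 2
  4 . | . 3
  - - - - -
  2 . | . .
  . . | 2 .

Step 1. [r3c3∈{1,3,4}] 3 has one home in col 3: r3c3 ⇒ r3c3=3.
Step 2. [r3c2∈{4}] r3c2 is down to just 4. So r3c2=4.
Step 3. [r4c1∈{1,3}] col 1 places 1 nowhere but r4c1 ⇒ r4c1=1.
Step 4. [r2c2∈{2}] only 2 remains possible at r2c2, so r2c2=2.
Step 5. [r2c3∈{1}] r2c3 is down to just 1 ⇒ r2c3=1.
Step 6. [r4c4∈{4}] r4c4 is down to just 4, so r4c4=4.
Step 7. [r4c2∈{3}] only 3 remains possible at r4c2 ⇒ r4c2=3.
Step 8. [r3c4∈{1}] r3c4 is down to just 1. So r3c4=1.
Step 9. [r1c3∈{4}] r1c3 has the single candidate 4 ⇒ r1c3=4.
Step 10. [r1c1∈{3}] r1c1 has the single candidate 3 ⇒ r1c1=3.

Answer: 3 1 4 2 / 4 2 1 3 / 2 4 3 1 / 1 3 2 4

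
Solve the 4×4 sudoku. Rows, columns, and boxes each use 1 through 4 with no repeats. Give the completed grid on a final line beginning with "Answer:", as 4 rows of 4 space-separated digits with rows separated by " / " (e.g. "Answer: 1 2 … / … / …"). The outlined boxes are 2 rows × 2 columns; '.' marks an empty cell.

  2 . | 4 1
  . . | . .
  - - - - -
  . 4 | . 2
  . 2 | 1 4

Step 1. [r2c4∈{3}] r2c4's peers cover all but 3 ⇒ r2c4=3.
Step 2. [r3c1∈{1,3}] across row 3, 1 lands solely at r3c1. So r3c1=1.
Step 3. [r2c2∈{1}] nothing but 1 survives at r2c2. So r2c2=1.
Step 4. [r2c3∈{2}] nothing but 2 survives at r2c3, so r2c3=2.
Step 5. [r2c1∈{4}] r2c1's peers cover all but 4 ⇒ r2c1=4.
Step 6. [r3c3∈{3}] r3c3 has the single candidate 3 ⇒ r3c3=3.
Step 7. [r4c1∈{3}] r4c1 has the single candidate 3. So r4c1=3.
Step 8. [r1c2∈{3}] r1c2 is down to just 3, so r1c2=3.

Answer: 2 3 4 1 / 4 1 2 3 / 1 4 3 2 / 3 2 1 4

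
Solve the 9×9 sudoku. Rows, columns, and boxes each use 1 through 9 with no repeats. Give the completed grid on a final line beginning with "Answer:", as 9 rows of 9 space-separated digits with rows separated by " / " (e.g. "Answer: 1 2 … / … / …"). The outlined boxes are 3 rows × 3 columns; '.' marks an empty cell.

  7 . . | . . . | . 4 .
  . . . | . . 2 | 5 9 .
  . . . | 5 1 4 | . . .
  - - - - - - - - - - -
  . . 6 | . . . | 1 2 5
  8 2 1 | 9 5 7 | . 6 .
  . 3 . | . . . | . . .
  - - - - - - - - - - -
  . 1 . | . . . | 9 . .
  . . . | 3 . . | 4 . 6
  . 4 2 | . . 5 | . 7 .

Step 1. [r6c8∈{8}] only 8 remains possible at r6c8 ⇒ r6c8=8.
Step 2. [r3c8∈{3}] nothing but 3 survives at r3c8 ⇒ r3c8=3.
Step 3. [r7c9∈{2,3,8}] across box 9, 2 lands solely at r7c9. So r7c9=2.
Step 4. [r8c5∈{2,7,8,9}] 2 has one home in row 8: r8c5. So r8c5=2.
Step 5. [r6c9∈{4,7,9}] across col 9, 9 lands solely at r6c9 ⇒ r6c9=9.
Step 6. [r2c1∈{1,3,4,6}] in col 1, 1 fits only at r2c1, so r2c1=1.
Step 7. [r6c4∈{1,2,4,6}] r6c4 is the only open cell in row 6 admitting 2, so r6c4=2.
Step 8. [r9c4∈{1,6,8}] col 4 places 1 nowhere but r9c4 ⇒ r9c4=1.
Step 9. [r3c1∈{2,6,9}] col 1 places 2 nowhere but r3c1, so r3c1=2.
Step 10. [r4c2∈{7,9}] across row 4, 7 lands solely at r4c2 ⇒ r4c2=7.
Step 11. [r8c3∈{5,7,8,9}] across row 8, 7 lands solely at r8c3, so r8c3=7.
Step 12. [r2c3∈{3,4,8}] r2c3 is the only open cell in row 2 admitting 4. So r2c3=4.
Step 13. [r1c3∈{3,5,8,9}] r1c3 is the only open cell in box 1 admitting 3. So r1c3=3.
Step 14. [r2c5∈{3,6,7,8}] in row 2, 3 fits only at r2c5 ⇒ r2c5=3.
Step 15. [r7c5∈{4,6,7,8}] across col 5, 7 lands solely at r7c5. So r7c5=7.
Step 16. [r1c2∈{5,6,8,9}] in row 1, 5 fits only at r1c2. So r1c2=5.
Step 17. [r7c1∈{3,5,6}] r7c1 is the only open cell in row 7 admitting 3. So r7c1=3.
Step 18. [r2c4∈{6,7,8}] in col 4, 7 fits only at r2c4, so r2c4=7.
Step 19. [r2c9∈{8}] r2c9's peers cover all but 8 ⇒ r2c9=8.
Step 20. [r7c4∈{4,6,8}] 4 has one home in row 7: r7c4. So r7c4=4.
Step 21. [r7c6∈{6,8}] across row 7, 6 lands solely at r7c6, so r7c6=6.
Step 22. [r4c1∈{4,9}] r4c1 is the only open cell in row 4 admitting 9, so r4c1=9.
Step 23. [r1c4∈{6,8}] r1c4 is the only open cell in col 4 admitting 6. So r1c4=6.
Step 24. [r8c2∈{8,9}] r8c2 is the only open cell in box 7 admitting 9 ⇒ r8c2=9.
Step 25. [r8c1∈{5}] r8c1 has the single candidate 5. So r8c1=5.
Step 26. [r8c6∈{8}] only 8 remains possible at r8c6 ⇒ r8c6=8.
Step 27. [r3c7∈{6,7}] 6 has one home in col 7: r3c7. So r3c7=6.
Step 28. [r5c7∈{3}] nothing but 3 survives at r5c7 ⇒ r5c7=3.
Step 29. [r4c5∈{4,8}] in row 4, 4 fits only at r4c5, so r4c5=4.
Step 30. [r7c3∈{8}] only 8 remains possible at r7c3. So r7c3=8.
Step 31. [r1c5∈{8,9}] 8 has one home in row 1: r1c5. So r1c5=8.
Step 32. [r9c9∈{3}] nothing but 3 survives at r9c9 ⇒ r9c9=3.
Step 33. [r6c5∈{6}] r6c5 has the single candidate 6. So r6c5=6.
Step 34. [r3c2∈{8}] r3c2's peers cover all but 8 ⇒ r3c2=8.
Step 35. [r6c6∈{1}] nothing but 1 survives at r6c6. So r6c6=1.
Step 36. [r1c6∈{9}] nothing but 9 survives at r1c6, so r1c6=9.
Step 37. [r9c5∈{9}] r9c5's peers cover all but 9. So r9c5=9.
Step 38. [r4c6∈{3}] only 3 remains possible at r4c6 ⇒ r4c6=3.
Step 39. [r6c1∈{4}] r6c1 has the single candidate 4 ⇒ r6c1=4.
Step 40. [r4c4∈{8}] r4c4 has the single candidate 8, so r4c4=8.
Step 41. [r2c2∈{6}] r2c2 has the single candidate 6, so r2c2=6.
Step 42. [r9c7∈{8}] nothing but 8 survives at r9c7, so r9c7=8.
Step 43. [r5c9∈{4}] r5c9 is down to just 4. So r5c9=4.
Step 44. [r3c9∈{7}] nothing but 7 survives at r3c9, so r3c9=7.
Step 45. [r1c9∈{1}] r1c9 is down to just 1, so r1c9=1.
Step 46. [r7c8∈{5}] only 5 remains possible at r7c8, so r7c8=5.
Step 47. [r9c1∈{6}] only 6 remains possible at r9c1 ⇒ r9c1=6.
Step 48. [r1c7∈{2}] nothing but 2 survives at r1c7 ⇒ r1c7=2.
Step 49. [r6c7∈{7}] r6c7's peers cover all but 7 ⇒ r6c7=7.
Step 50. [r3c3∈{9}] r3c3 is down to just 9, so r3c3=9.
Step 51. [r6c3∈{5}] r6c3's peers cover all but 5. So r6c3=5.
Step 52. [r8c8∈{1}] only 1 remains possible at r8c8 ⇒ r8c8=1.

Answer: 7 5 3 6 8 9 2 4 1 / 1 6 4 7 3 2 5 9 8 / 2 8 9 5 1 4 6 3 7 / 9 7 6 8 4 3 1 2 5 / 8 2 1 9 5 7 3 6 4 / 4 3 5 2 6 1 7 8 9 / 3 1 8 4 7 6 9 5 2 / 5 9 7 3 2 8 4 1 6 / 6 4 2 1 9 5 8 7 3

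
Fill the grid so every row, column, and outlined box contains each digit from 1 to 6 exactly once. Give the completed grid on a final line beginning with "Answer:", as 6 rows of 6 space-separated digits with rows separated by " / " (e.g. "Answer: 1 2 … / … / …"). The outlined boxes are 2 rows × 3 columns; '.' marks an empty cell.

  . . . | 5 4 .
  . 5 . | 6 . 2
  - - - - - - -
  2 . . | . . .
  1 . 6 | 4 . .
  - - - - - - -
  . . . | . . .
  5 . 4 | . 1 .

Step 1. [r4c2∈{3}] r4c2 has the single candidate 3. So r4c2=3.
Step 2. [r2c5∈{3}] only 3 remains possible at r2c5, so r2c5=3.
Step 3. [r4c6∈{5}] r4c6 is down to just 5 ⇒ r4c6=5.
Step 4. [r1c6∈{1}] r1c6's peers cover all but 1 ⇒ r1c6=1.
Step 5. [r5c2∈{1,2,6}] col 2 places 1 nowhere but r5c2, so r5c2=1.
Step 6. [r3c5∈{6}] nothing but 6 survives at r3c5. So r3c5=6.
Step 7. [r3c6∈{3}] r3c6 is down to just 3 ⇒ r3c6=3.
Step 8. [r6c6∈{6}] nothing but 6 survives at r6c6, so r6c6=6.
Step 9. [r6c2∈{2}] r6c2's peers cover all but 2. So r6c2=2.
Step 10. [r5c3∈{3}] r5c3 is down to just 3. So r5c3=3.
Step 11. [r5c5∈{2,5}] row 5 places 5 nowhere but r5c5 ⇒ r5c5=5.
Step 12. [r5c1∈{6}] r5c1 is down to just 6 ⇒ r5c1=6.
Step 13. [r5c6∈{4}] r5c6's peers cover all but 4 ⇒ r5c6=4.
Step 14. [r6c4∈{3}] r6c4's peers cover all but 3, so r6c4=3.
Step 15. [r3c3∈{5}] nothing but 5 survives at r3c3, so r3c3=5.
Step 16. [r3c2∈{4}] r3c2 is down to just 4. So r3c2=4.
Step 17. [r1c3∈{2}] r1c3 has the single candidate 2. So r1c3=2.
Step 18. [r3c4∈{1}] nothing but 1 survives at r3c4, so r3c4=1.
Step 19. [r1c1∈{3}] only 3 remains possible at r1c1, so r1c1=3.
Step 20. [r1c2∈{6}] only 6 remains possible at r1c2. So r1c2=6.
Step 21. [r4c5∈{2}] r4c5 is down to just 2 ⇒ r4c5=2.
Step 22. [r5c4∈{2}] nothing but 2 survives at r5c4, so r5c4=2.
Step 23. [r2c1∈{4}] r2c1's peers cover all but 4. So r2c1=4.
Step 24. [r2c3∈{1}] r2c3 is down to just 1, so r2c3=1.

Answer: 3 6 2 5 4 1 / 4 5 1 6 3 2 / 2 4 5 1 6 3 / 1 3 6 4 2 5 / 6 1 3 2 5 4 / 5 2 4 3 1 6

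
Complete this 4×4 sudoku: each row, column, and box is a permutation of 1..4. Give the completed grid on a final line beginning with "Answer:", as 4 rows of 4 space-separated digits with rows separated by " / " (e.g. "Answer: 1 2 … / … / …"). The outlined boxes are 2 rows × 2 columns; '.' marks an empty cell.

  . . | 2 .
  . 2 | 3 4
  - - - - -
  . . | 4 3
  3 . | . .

Step 1. [r3c2∈{1}] r3c2's peers cover all but 1, so r3c2=1.
Step 2. [r1c4∈{1}] r1c4 has the single candidate 1, so r1c4=1.
Step 3. [r1c1∈{4}] r1c1's peers cover all but 4 ⇒ r1c1=4.
Step 4. [r4c2∈{4}] only 4 remains possible at r4c2. So r4c2=4.
Step 5. [r4c3∈{1}] only 1 remains possible at r4c3, so r4c3=1.
Step 6. [r3c1∈{2}] r3c1's peers cover all but 2 ⇒ r3c1=2.
Step 7. [r1c2∈{3}] only 3 remains possible at r1c2, so r1c2=3.
Step 8. [r4c4∈{2}] nothing but 2 survives at r4c4 ⇒ r4c4=2.
Step 9. [r2c1∈{1}] only 1 remains possible at r2c1. So r2c1=1.

Answer: 4 3 2 1 / 1 2 3 4 / 2 1 4 3 / 3 4 1 2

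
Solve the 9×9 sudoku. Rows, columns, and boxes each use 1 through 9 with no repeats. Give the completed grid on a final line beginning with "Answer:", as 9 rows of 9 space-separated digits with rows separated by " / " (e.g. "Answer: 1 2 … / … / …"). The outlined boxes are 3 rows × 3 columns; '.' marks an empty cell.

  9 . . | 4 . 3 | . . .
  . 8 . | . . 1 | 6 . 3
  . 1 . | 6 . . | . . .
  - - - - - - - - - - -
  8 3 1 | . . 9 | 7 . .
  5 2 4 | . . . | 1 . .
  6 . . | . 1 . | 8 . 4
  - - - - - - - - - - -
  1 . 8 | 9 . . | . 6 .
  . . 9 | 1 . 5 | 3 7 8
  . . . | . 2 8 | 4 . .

Step 1. [r6c3∈{7}] r6c3's peers cover all but 7 ⇒ r6c3=7.
Step 2. [r3c7∈{2,5,9}] in col 7, 9 fits only at r3c7. So r3c7=9.
Step 3. [r5c6∈{6,7}] r5c6 is the only open cell in col 6 admitting 6. So r5c6=6.
Step 4. [r7c5∈{3,4,7}] 3 has one home in row 7: r7c5, so r7c5=3.
Step 5. [r9c4∈{7}] r9c4 has the single candidate 7, so r9c4=7.
Step 6. [r3c6∈{2,7}] across col 6, 7 lands solely at r3c6, so r3c6=7.
Step 7. [r2c4∈{2,5}] r2c4 is the only open cell in box 2 admitting 2 ⇒ r2c4=2.
Step 8. [r2c3∈{5}] only 5 remains possible at r2c3 ⇒ r2c3=5.
Step 9. [r1c9∈{1,2,5,7}] 7 has one home in col 9: r1c9. So r1c9=7.
Step 10. [r1c8∈{1,2,5,8}] across row 1, 1 lands solely at r1c8. So r1c8=1.
Step 11. [r3c8∈{2,4,5,8}] 8 has one home in col 8: r3c8 ⇒ r3c8=8.
Step 12. [r3c1∈{2,3,4}] in row 3, 4 fits only at r3c1. So r3c1=4.
Step 13. [r4c4∈{5}] r4c4's peers cover all but 5 ⇒ r4c4=5.
Step 14. [r6c8∈{2,3,5,9}] in row 6, 5 fits only at r6c8, so r6c8=5.
Step 15. [r1c2∈{6}] r1c2's peers cover all but 6 ⇒ r1c2=6.
Step 16. [r9c9∈{1,5,9}] r9c9 is the only open cell in row 9 admitting 1 ⇒ r9c9=1.
Step 17. [r5c8∈{3,9}] 3 has one home in col 8: r5c8, so r5c8=3.
Step 18. [r8c2∈{4}] nothing but 4 survives at r8c2 ⇒ r8c2=4.
Step 19. [r3c3∈{2,3}] across row 3, 3 lands solely at r3c3, so r3c3=3.
Step 20. [r3c9∈{2,5}] row 3 places 2 nowhere but r3c9 ⇒ r3c9=2.
Step 21. [r1c5∈{5,8}] across row 1, 8 lands solely at r1c5. So r1c5=8.
Step 22. [r7c9∈{5}] r7c9 is down to just 5, so r7c9=5.
Step 23. [r6c4∈{3}] r6c4's peers cover all but 3. So r6c4=3.
Step 24. [r1c3∈{2}] r1c3's peers cover all but 2 ⇒ r1c3=2.
Step 25. [r9c2∈{5}] r9c2 has the single candidate 5. So r9c2=5.
Step 26. [r9c1∈{3}] r9c1's peers cover all but 3. So r9c1=3.
Step 27. [r5c9∈{9}] r5c9 is down to just 9. So r5c9=9.
Step 28. [r7c6∈{4}] r7c6's peers cover all but 4. So r7c6=4.
Step 29. [r5c4∈{8}] r5c4 has the single candidate 8 ⇒ r5c4=8.
Step 30. [r4c8∈{2}] r4c8 has the single candidate 2. So r4c8=2.
Step 31. [r9c8∈{9}] r9c8 is down to just 9. So r9c8=9.
Step 32. [r2c5∈{9}] only 9 remains possible at r2c5, so r2c5=9.
Step 33. [r7c2∈{7}] only 7 remains possible at r7c2, so r7c2=7.
Step 34. [r9c3∈{6}] r9c3 is down to just 6, so r9c3=6.
Step 35. [r4c9∈{6}] r4c9 is down to just 6. So r4c9=6.
Step 36. [r3c5∈{5}] only 5 remains possible at r3c5, so r3c5=5.
Step 37. [r8c1∈{2}] nothing but 2 survives at r8c1. So r8c1=2.
Step 38. [r7c7∈{2}] r7c7 is down to just 2, so r7c7=2.
Step 39. [r5c5∈{7}] nothing but 7 survives at r5c5, so r5c5=7.
Step 40. [r6c6∈{2}] nothing but 2 survives at r6c6. So r6c6=2.
Step 41. [r1c7∈{5}] r1c7's peers cover all but 5. So r1c7=5.
Step 42. [r2c8∈{4}] r2c8 is down to just 4. So r2c8=4.
Step 43. [r4c5∈{4}] only 4 remains possible at r4c5. So r4c5=4.
Step 44. [r6c2∈{9}] only 9 remains possible at r6c2. So r6c2=9.
Step 45. [r8c5∈{6}] only 6 remains possible at r8c5, so r8c5=6.
Step 46. [r2c1∈{7}] r2c1 is down to just 7. So r2c1=7.

Answer: 9 6 2 4 8 3 5 1 7 / 7 8 5 2 9 1 6 4 3 / 4 1 3 6 5 7 9 8 2 / 8 3 1 5 4 9 7 2 6 / 5 2 4 8 7 6 1 3 9 / 6 9 7 3 1 2 8 5 4 / 1 7 8 9 3 4 2 6 5 / 2 4 9 1 6 5 3 7 8 / 3 5 6 7 2 8 4 9 1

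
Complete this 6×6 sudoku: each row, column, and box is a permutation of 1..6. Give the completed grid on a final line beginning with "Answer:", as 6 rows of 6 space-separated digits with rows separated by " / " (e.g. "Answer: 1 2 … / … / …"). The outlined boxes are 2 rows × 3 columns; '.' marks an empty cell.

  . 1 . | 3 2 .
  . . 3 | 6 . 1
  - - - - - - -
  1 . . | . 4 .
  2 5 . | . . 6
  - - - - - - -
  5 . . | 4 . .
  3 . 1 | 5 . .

Step 1. [r5c3∈{2,6}] in col 3, 2 fits only at r5c3 ⇒ r5c3=2.
Step 2. [r1c3∈{4,5,6}] col 3 places 5 nowhere but r1c3. So r1c3=5.
Step 3. [r5c5∈{1,3,6}] in row 5, 1 fits only at r5c5. So r5c5=1.
Step 4. [r6c2∈{4,6}] r6c2 is the only open cell in row 6 admitting 4. So r6c2=4.
Step 5. [r3c6∈{2,3,5}] in row 3, 5 fits only at r3c6. So r3c6=5.
Step 6. [r1c1∈{4,6}] 6 has one home in row 1: r1c1, so r1c1=6.
Step 7. [r5c2∈{6}] r5c2's peers cover all but 6, so r5c2=6.
Step 8. [r6c6∈{2}] nothing but 2 survives at r6c6. So r6c6=2.
Step 9. [r2c1∈{4}] r2c1's peers cover all but 4. So r2c1=4.
Step 10. [r1c6∈{4}] r1c6 has the single candidate 4 ⇒ r1c6=4.
Step 11. [r4c4∈{1}] r4c4's peers cover all but 1. So r4c4=1.
Step 12. [r2c5∈{5}] nothing but 5 survives at r2c5, so r2c5=5.
Step 13. [r3c4∈{2}] r3c4 is down to just 2 ⇒ r3c4=2.
Step 14. [r3c3∈{6}] r3c3 has the single candidate 6. So r3c3=6.
Step 15. [r2c2∈{2}] r2c2's peers cover all but 2 ⇒ r2c2=2.
Step 16. [r4c5∈{3}] r4c5's peers cover all but 3. So r4c5=3.
Step 17. [r4c3∈{4}] only 4 remains possible at r4c3 ⇒ r4c3=4.
Step 18. [r5c6∈{3}] r5c6 is down to just 3. So r5c6=3.
Step 19. [r3c2∈{3}] nothing but 3 survives at r3c2 ⇒ r3c2=3.
Step 20. [r6c5∈{6}] nothing but 6 survives at r6c5. So r6c5=6.

Answer: 6 1 5 3 2 4 / 4 2 3 6 5 1 / 1 3 6 2 4 5 / 2 5 4 1 3 6 / 5 6 2 4 1 3 / 3 4 1 5 6 2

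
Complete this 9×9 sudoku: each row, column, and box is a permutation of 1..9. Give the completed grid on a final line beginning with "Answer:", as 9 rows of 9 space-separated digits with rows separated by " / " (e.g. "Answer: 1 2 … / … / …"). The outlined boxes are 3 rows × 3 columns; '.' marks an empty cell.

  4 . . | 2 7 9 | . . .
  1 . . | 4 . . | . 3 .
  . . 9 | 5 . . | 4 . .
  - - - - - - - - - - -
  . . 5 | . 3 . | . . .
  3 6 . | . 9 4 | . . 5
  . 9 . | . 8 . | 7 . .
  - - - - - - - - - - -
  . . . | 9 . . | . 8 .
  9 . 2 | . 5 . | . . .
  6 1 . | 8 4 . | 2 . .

Step 1. [r8c4∈{1,3,6,7}] r8c4 is the only open cell in col 4 admitting 3, so r8c4=3.
Step 2. [r7c7∈{1,3,5,6}] across col 7, 3 lands solely at r7c7 ⇒ r7c7=3.
Step 3. [r2c5∈{6}] r2c5 is down to just 6, so r2c5=6.
Step 4. [r6c1∈{2}] r6c1's peers cover all but 2, so r6c1=2.
Step 5. [r4c6∈{1,2,6,7}] 2 has one home in box 5: r4c6 ⇒ r4c6=2.
Step 6. [r8c2∈{4,7,8}] in row 8, 8 fits only at r8c2, so r8c2=8.
Step 7. [r9c6∈{7}] only 7 remains possible at r9c6. So r9c6=7.
Step 8. [r1c3∈{3,6,8}] 6 has one home in col 3: r1c3, so r1c3=6.
Step 9. [r2c6∈{8}] r2c6 has the single candidate 8, so r2c6=8.
Step 10. [r2c3∈{7}] r2c3's peers cover all but 7, so r2c3=7.
Step 11. [r3c5∈{1}] r3c5's peers cover all but 1. So r3c5=1.
Step 12. [r5c3∈{1,8}] across col 3, 8 lands solely at r5c3, so r5c3=8.
Step 13. [r5c7∈{1}] only 1 remains possible at r5c7, so r5c7=1.
Step 14. [r8c7∈{6}] r8c7 is down to just 6, so r8c7=6.
Step 15. [r8c6∈{1}] nothing but 1 survives at r8c6. So r8c6=1.
Step 16. [r4c1∈{7}] r4c1's peers cover all but 7 ⇒ r4c1=7.
Step 17. [r4c2∈{4}] r4c2's peers cover all but 4. So r4c2=4.
Step 18. [r9c9∈{9}] r9c9's peers cover all but 9. So r9c9=9.
Step 19. [r2c9∈{2}] only 2 remains possible at r2c9, so r2c9=2.
Step 20. [r7c9∈{1,4,7}] 1 has one home in row 7: r7c9. So r7c9=1.
Step 21. [r2c2∈{5}] nothing but 5 survives at r2c2, so r2c2=5.
Step 22. [r1c9∈{8}] nothing but 8 survives at r1c9, so r1c9=8.
Step 23. [r4c9∈{6}] r4c9 has the single candidate 6, so r4c9=6.
Step 24. [r3c9∈{7}] r3c9's peers cover all but 7. So r3c9=7.
Step 25. [r6c8∈{4}] only 4 remains possible at r6c8 ⇒ r6c8=4.
Step 26. [r6c4∈{1,6}] across col 4, 6 lands solely at r6c4. So r6c4=6.
Step 27. [r9c8∈{5}] r9c8's peers cover all but 5, so r9c8=5.
Step 28. [r2c7∈{9}] only 9 remains possible at r2c7. So r2c7=9.
Step 29. [r3c2∈{2,3}] r3c2 is the only open cell in row 3 admitting 2 ⇒ r3c2=2.
Step 30. [r6c3∈{1}] r6c3 has the single candidate 1. So r6c3=1.
Step 31. [r5c8∈{2}] r5c8's peers cover all but 2. So r5c8=2.
Step 32. [r8c8∈{7}] r8c8 is down to just 7. So r8c8=7.
Step 33. [r8c9∈{4}] nothing but 4 survives at r8c9. So r8c9=4.
Step 34. [r1c2∈{3}] nothing but 3 survives at r1c2 ⇒ r1c2=3.
Step 35. [r4c7∈{8}] only 8 remains possible at r4c7 ⇒ r4c7=8.
Step 36. [r3c1∈{8}] r3c1 has the single candidate 8, so r3c1=8.
Step 37. [r7c3∈{4}] r7c3's peers cover all but 4, so r7c3=4.
Step 38. [r3c8∈{6}] nothing but 6 survives at r3c8, so r3c8=6.
Step 39. [r5c4∈{7}] r5c4's peers cover all but 7 ⇒ r5c4=7.
Step 40. [r7c1∈{5}] r7c1 is down to just 5. So r7c1=5.
Step 41. [r1c8∈{1}] only 1 remains possible at r1c8, so r1c8=1.
Step 42. [r9c3∈{3}] only 3 remains possible at r9c3, so r9c3=3.
Step 43. [r4c8∈{9}] r4c8's peers cover all but 9, so r4c8=9.
Step 44. [r6c9∈{3}] nothing but 3 survives at r6c9. So r6c9=3.
Step 45. [r7c6∈{6}] nothing but 6 survives at r7c6 ⇒ r7c6=6.
Step 46. [r1c7∈{5}] r1c7 is down to just 5, so r1c7=5.
Step 47. [r7c2∈{7}] r7c2 is down to just 7, so r7c2=7.
Step 48. [r3c6∈{3}] r3c6's peers cover all but 3. So r3c6=3.
Step 49. [r7c5∈{2}] r7c5 has the single candidate 2, so r7c5=2.
Step 50. [r4c4∈{1}] only 1 remains possible at r4c4 ⇒ r4c4=1.
Step 51. [r6c6∈{5}] r6c6's peers cover all but 5. So r6c6=5.

Answer: 4 3 6 2 7 9 5 1 8 / 1 5 7 4 6 8 9 3 2 / 8 2 9 5 1 3 4 6 7 / 7 4 5 1 3 2 8 9 6 / 3 6 8 7 9 4 1 2 5 / 2 9 1 6 8 5 7 4 3 / 5 7 4 9 2 6 3 8 1 / 9 8 2 3 5 1 6 7 4 / 6 1 3 8 4 7 2 5 9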